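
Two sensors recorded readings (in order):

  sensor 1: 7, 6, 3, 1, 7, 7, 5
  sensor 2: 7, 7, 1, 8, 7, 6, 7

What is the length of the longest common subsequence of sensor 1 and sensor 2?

Let dp[i][j] be the LCS length of the first i values of sensor 1 and the first j values of sensor 2. dp[i][j] = dp[i-1][j-1]+1 when the i-th and j-th values match, else max(dp[i-1][j], dp[i][j-1]).
    ·  7  7  1  8  7  6  7
 ·  0  0  0  0  0  0  0  0
 7  0  1  1  1  1  1  1  1
 6  0  1  1  1  1  1  2  2
 3  0  1  1  1  1  1  2  2
 1  0  1  1  2  2  2  2  2
 7  0  1  2  2  2  3  3  3
 7  0  1  2  2  2  3  3  4
 5  0  1  2  2  2  3  3  4
dp[7][7] = 4. One LCS (by backtracking along matches): 7, 1, 7, 7.

4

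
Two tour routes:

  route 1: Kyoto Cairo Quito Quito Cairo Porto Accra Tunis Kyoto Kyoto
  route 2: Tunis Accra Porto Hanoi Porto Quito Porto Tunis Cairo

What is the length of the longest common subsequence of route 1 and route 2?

3

Pick Quito (route 1 #4, route 2 #6), then Porto (route 1 #6, route 2 #7), then Tunis (route 1 #8, route 2 #8); all 3 stops appear in both, in order. dp[10][9] = 3 confirms this is the maximum.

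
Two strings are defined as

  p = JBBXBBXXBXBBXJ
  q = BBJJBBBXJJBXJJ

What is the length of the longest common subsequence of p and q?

9

Pick B [2,1]; then B [3,2]; then B [5,5]; then B [6,6]; then B [9,7]; then X [10,8]; then B [12,11]; then X [13,12]; then J [14,14]; all 9 characters appear in both, in order. dp[14][14] = 9 confirms this is the maximum.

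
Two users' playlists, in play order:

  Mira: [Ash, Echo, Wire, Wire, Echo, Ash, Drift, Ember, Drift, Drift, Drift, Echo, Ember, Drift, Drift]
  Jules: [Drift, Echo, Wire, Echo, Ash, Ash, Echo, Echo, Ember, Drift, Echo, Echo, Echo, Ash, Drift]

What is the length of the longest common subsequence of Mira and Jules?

8

One common subsequence of length 8: Echo [2,2], Wire [4,3], Echo [5,4], Ash [6,6], Ember [8,9], Drift [9,10], Echo [12,13], Drift [15,15]. The LCS DP gives dp[15][15] = 8, so this is optimal.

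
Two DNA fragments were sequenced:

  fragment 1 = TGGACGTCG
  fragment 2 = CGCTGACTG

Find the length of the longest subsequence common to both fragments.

One common subsequence of length 6: T at fragment 1[1]=fragment 2[4] → G at fragment 1[3]=fragment 2[5] → A at fragment 1[4]=fragment 2[6] → C at fragment 1[5]=fragment 2[7] → T at fragment 1[7]=fragment 2[8] → G at fragment 1[9]=fragment 2[9]. Since dp[9][9] = 6, nothing longer is possible.

6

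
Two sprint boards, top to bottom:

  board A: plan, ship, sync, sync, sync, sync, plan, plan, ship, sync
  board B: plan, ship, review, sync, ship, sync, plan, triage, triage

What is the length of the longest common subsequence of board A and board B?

5

One common subsequence of length 5: plan (board A #1, board B #1); then ship (board A #2, board B #2); then sync (board A #3, board B #4); then sync (board A #6, board B #6); then plan (board A #7, board B #7), and the DP table's final entry dp[10][9] is also 5, so no common subsequence is longer.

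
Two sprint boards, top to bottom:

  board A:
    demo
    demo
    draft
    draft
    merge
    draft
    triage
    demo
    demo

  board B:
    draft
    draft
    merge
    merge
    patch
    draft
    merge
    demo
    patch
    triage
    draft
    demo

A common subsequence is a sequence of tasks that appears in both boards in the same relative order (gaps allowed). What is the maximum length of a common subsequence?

6

Taking draft at board A[3]=board B[1] → draft at board A[4]=board B[2] → merge at board A[5]=board B[4] → draft at board A[6]=board B[6] → triage at board A[7]=board B[10] → demo at board A[9]=board B[12] gives a common subsequence of length 6. dp[9][12] = 6 confirms this is the maximum.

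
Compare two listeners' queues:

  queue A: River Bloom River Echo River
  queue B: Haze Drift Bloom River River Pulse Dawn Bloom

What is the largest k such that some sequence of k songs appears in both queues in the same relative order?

3

Match Bloom [2,3], River [3,4], River [5,5] — 3 songs in the same relative order in both. Since dp[5][8] = 3, nothing longer is possible.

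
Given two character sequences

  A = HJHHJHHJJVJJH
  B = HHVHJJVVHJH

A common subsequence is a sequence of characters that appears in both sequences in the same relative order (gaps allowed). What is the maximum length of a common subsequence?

Let dp[i][j] be the LCS length of the first i characters of A and the first j characters of B. dp[i][j] = dp[i-1][j-1]+1 when the i-th and j-th characters match, else max(dp[i-1][j], dp[i][j-1]).
    ·  H  H  V  H  J  J  V  V  H  J  H
 ·  0  0  0  0  0  0  0  0  0  0  0  0
 H  0  1  1  1  1  1  1  1  1  1  1  1
 J  0  1  1  1  1  2  2  2  2  2  2  2
 H  0  1  2  2  2  2  2  2  2  3  3  3
 H  0  1  2  2  3  3  3  3  3  3  3  4
 J  0  1  2  2  3  4  4  4  4  4  4  4
 H  0  1  2  2  3  4  4  4  4  5  5  5
 H  0  1  2  2  3  4  4  4  4  5  5  6
 J  0  1  2  2  3  4  5  5  5  5  6  6
 J  0  1  2  2  3  4  5  5  5  5  6  6
 V  0  1  2  3  3  4  5  6  6  6  6  6
 J  0  1  2  3  3  4  5  6  6  6  7  7
 J  0  1  2  3  3  4  5  6  6  6  7  7
 H  0  1  2  3  4  4  5  6  6  7  7  8
dp[13][11] = 8. One LCS (by backtracking along matches): HHHJJVJH.

8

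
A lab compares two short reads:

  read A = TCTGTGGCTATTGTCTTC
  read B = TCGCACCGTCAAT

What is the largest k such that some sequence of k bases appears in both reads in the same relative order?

9

Match T [1,1], C [2,2], G [7,3], C [8,4], A [10,5], G [13,8], T [14,9], C [15,10], T [17,13] — 9 bases in the same relative order in both. Since dp[18][13] = 9, nothing longer is possible.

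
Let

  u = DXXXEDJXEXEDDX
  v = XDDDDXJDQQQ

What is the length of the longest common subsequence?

5

One common subsequence of length 5: D (u #1, v #2), D (u #6, v #3), D (u #12, v #4), D (u #13, v #5), X (u #14, v #6). Since dp[14][11] = 5, nothing longer is possible.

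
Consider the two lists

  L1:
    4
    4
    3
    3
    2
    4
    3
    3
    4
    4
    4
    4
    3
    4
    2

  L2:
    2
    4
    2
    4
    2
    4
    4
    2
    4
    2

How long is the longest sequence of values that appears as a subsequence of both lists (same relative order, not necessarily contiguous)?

Match 4 [1,2], 4 [2,4], 2 [5,5], 4 [6,6], 4 [9,7], 4 [14,9], 2 [15,10] — 7 values in the same relative order in both. The LCS DP gives dp[15][10] = 7, so this is optimal.

7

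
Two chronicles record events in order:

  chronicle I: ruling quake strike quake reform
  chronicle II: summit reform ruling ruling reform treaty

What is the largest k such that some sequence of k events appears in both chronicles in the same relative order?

2

Match ruling at chronicle I[1]=chronicle II[4]; then reform at chronicle I[5]=chronicle II[5] — 2 events in the same relative order in both. Since dp[5][6] = 2, nothing longer is possible.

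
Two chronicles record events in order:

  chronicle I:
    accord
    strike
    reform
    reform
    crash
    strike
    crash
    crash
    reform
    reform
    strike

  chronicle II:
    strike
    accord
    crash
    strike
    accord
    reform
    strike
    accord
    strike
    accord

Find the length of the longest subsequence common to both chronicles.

5

One common subsequence of length 5: accord at chronicle I[1]=chronicle II[2], then strike at chronicle I[2]=chronicle II[4], then reform at chronicle I[4]=chronicle II[6], then strike at chronicle I[6]=chronicle II[7], then strike at chronicle I[11]=chronicle II[9], and the DP table's final entry dp[11][10] is also 5, so no common subsequence is longer.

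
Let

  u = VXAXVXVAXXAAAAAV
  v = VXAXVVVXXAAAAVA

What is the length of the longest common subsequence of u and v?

13

Match V at u[1]=v[1]; then X at u[2]=v[2]; then A at u[3]=v[3]; then X at u[4]=v[4]; then V at u[5]=v[6]; then V at u[7]=v[7]; then X at u[9]=v[8]; then X at u[10]=v[9]; then A at u[11]=v[10]; then A at u[12]=v[11]; then A at u[13]=v[12]; then A at u[14]=v[13]; then A at u[15]=v[15] — 13 characters in the same relative order in both, and the DP table's final entry dp[16][15] is also 13, so no common subsequence is longer.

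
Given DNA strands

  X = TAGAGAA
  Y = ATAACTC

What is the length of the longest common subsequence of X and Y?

3

Let dp[i][j] be the LCS length of the first i bases of X and the first j bases of Y. dp[i][j] = dp[i-1][j-1]+1 when the i-th and j-th bases match, else max(dp[i-1][j], dp[i][j-1]).
    ·  A  T  A  A  C  T  C
 ·  0  0  0  0  0  0  0  0
 T  0  0  1  1  1  1  1  1
 A  0  1  1  2  2  2  2  2
 G  0  1  1  2  2  2  2  2
 A  0  1  1  2  3  3  3  3
 G  0  1  1  2  3  3  3  3
 A  0  1  1  2  3  3  3  3
 A  0  1  1  2  3  3  3  3
dp[7][7] = 3. One LCS (by backtracking along matches): TAA.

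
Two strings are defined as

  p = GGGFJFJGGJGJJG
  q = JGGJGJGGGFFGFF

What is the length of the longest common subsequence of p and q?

Taking G (p #1, q #2); then G (p #2, q #3); then G (p #3, q #5); then J (p #7, q #6); then G (p #8, q #7); then G (p #9, q #8); then G (p #11, q #9); then G (p #14, q #12) gives a common subsequence of length 8, and the DP table's final entry dp[14][14] is also 8, so no common subsequence is longer.

8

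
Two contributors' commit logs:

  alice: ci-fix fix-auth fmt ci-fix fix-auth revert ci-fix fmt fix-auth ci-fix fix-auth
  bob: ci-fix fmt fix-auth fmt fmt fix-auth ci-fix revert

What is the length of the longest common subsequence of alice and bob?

6

One common subsequence of length 6: ci-fix at alice[1]=bob[1] → fix-auth at alice[2]=bob[3] → fmt at alice[3]=bob[4] → fmt at alice[8]=bob[5] → fix-auth at alice[9]=bob[6] → ci-fix at alice[10]=bob[7], and the DP table's final entry dp[11][8] is also 6, so no common subsequence is longer.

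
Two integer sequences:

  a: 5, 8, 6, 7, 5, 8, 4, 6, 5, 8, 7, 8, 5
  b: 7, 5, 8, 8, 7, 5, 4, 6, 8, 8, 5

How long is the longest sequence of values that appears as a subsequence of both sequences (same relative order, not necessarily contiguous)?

Pick 5 (a #1, b #2); then 8 (a #2, b #4); then 7 (a #4, b #5); then 5 (a #5, b #6); then 4 (a #7, b #7); then 6 (a #8, b #8); then 8 (a #10, b #9); then 8 (a #12, b #10); then 5 (a #13, b #11); all 9 values appear in both, in order. Since dp[13][11] = 9, nothing longer is possible.

9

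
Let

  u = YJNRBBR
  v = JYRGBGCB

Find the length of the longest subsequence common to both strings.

4

Pick Y [1,2] → R [4,3] → B [5,5] → B [6,8]; all 4 characters appear in both, in order, and the DP table's final entry dp[7][8] is also 4, so no common subsequence is longer.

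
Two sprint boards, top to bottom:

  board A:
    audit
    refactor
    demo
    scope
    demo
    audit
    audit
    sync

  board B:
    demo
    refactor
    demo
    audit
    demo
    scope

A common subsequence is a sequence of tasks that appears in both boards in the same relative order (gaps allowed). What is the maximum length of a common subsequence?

Pick audit [1,4], then demo [3,5], then scope [4,6]; all 3 tasks appear in both, in order, and the DP table's final entry dp[8][6] is also 3, so no common subsequence is longer.

3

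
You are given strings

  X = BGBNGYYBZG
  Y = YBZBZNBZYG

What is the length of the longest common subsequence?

Let dp[i][j] be the LCS length of the first i characters of X and the first j characters of Y. dp[i][j] = dp[i-1][j-1]+1 when the i-th and j-th characters match, else max(dp[i-1][j], dp[i][j-1]).
    ·  Y  B  Z  B  Z  N  B  Z  Y  G
 ·  0  0  0  0  0  0  0  0  0  0  0
 B  0  0  1  1  1  1  1  1  1  1  1
 G  0  0  1  1  1  1  1  1  1  1  2
 B  0  0  1  1  2  2  2  2  2  2  2
 N  0  0  1  1  2  2  3  3  3  3  3
 G  0  0  1  1  2  2  3  3  3  3  4
 Y  0  1  1  1  2  2  3  3  3  4  4
 Y  0  1  1  1  2  2  3  3  3  4  4
 B  0  1  2  2  2  2  3  4  4  4  4
 Z  0  1  2  3  3  3  3  4  5  5  5
 G  0  1  2  3  3  3  3  4  5  5  6
dp[10][10] = 6. One LCS (by backtracking along matches): BBNBZG.

6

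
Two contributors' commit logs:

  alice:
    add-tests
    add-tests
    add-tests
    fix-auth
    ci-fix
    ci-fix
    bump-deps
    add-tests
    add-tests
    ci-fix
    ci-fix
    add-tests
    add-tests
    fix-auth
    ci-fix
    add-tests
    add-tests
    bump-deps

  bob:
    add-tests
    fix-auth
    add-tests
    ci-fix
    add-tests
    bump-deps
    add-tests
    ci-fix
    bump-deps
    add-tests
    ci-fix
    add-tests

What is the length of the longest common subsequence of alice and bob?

One common subsequence of length 9: add-tests (alice #1, bob #1); then add-tests (alice #2, bob #3); then add-tests (alice #3, bob #5); then bump-deps (alice #7, bob #6); then add-tests (alice #9, bob #7); then ci-fix (alice #10, bob #8); then add-tests (alice #13, bob #10); then ci-fix (alice #15, bob #11); then add-tests (alice #17, bob #12). The LCS DP gives dp[18][12] = 9, so this is optimal.

9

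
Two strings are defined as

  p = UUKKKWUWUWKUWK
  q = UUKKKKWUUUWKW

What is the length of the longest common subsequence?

11

Pick U (p #1, q #1), then U (p #2, q #2), then K (p #3, q #4), then K (p #4, q #5), then K (p #5, q #6), then W (p #6, q #7), then U (p #7, q #9), then U (p #9, q #10), then W (p #10, q #11), then K (p #11, q #12), then W (p #13, q #13); all 11 characters appear in both, in order. dp[14][13] = 11 confirms this is the maximum.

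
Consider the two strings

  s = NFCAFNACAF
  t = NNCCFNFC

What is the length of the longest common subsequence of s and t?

5

Taking N [1,2], then C [3,4], then F [5,5], then N [6,6], then C [8,8] gives a common subsequence of length 5. The LCS DP gives dp[10][8] = 5, so this is optimal.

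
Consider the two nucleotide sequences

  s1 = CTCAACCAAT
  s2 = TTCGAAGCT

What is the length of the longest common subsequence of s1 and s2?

6

Taking T (s1 #2, s2 #2), C (s1 #3, s2 #3), A (s1 #4, s2 #5), A (s1 #5, s2 #6), C (s1 #7, s2 #8), T (s1 #10, s2 #9) gives a common subsequence of length 6. The LCS DP gives dp[10][9] = 6, so this is optimal.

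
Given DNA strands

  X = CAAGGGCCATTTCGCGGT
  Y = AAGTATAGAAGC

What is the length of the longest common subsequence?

7

Match A [2,1]; then A [3,2]; then G [4,3]; then G [5,8]; then A [9,10]; then G [14,11]; then C [15,12] — 7 bases in the same relative order in both. The LCS DP gives dp[18][12] = 7, so this is optimal.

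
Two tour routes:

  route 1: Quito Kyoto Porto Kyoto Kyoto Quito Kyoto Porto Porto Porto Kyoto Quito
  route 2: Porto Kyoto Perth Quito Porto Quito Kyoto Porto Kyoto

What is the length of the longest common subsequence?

One common subsequence of length 6: Quito (route 1 #1, route 2 #4) → Porto (route 1 #3, route 2 #5) → Quito (route 1 #6, route 2 #6) → Kyoto (route 1 #7, route 2 #7) → Porto (route 1 #10, route 2 #8) → Kyoto (route 1 #11, route 2 #9), and the DP table's final entry dp[12][9] is also 6, so no common subsequence is longer.

6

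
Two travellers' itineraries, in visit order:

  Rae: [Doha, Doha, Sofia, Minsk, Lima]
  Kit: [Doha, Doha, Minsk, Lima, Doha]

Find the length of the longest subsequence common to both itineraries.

4

One common subsequence of length 4: Doha (Rae #1, Kit #1); then Doha (Rae #2, Kit #2); then Minsk (Rae #4, Kit #3); then Lima (Rae #5, Kit #4). The LCS DP gives dp[5][5] = 4, so this is optimal.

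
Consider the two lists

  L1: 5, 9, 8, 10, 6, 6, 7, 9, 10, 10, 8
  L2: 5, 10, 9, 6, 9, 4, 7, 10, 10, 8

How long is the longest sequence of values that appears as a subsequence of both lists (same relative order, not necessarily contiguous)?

Match 5 (L1 #1, L2 #1), 9 (L1 #2, L2 #3), 6 (L1 #5, L2 #4), 7 (L1 #7, L2 #7), 10 (L1 #9, L2 #8), 10 (L1 #10, L2 #9), 8 (L1 #11, L2 #10) — 7 values in the same relative order in both, and the DP table's final entry dp[11][10] is also 7, so no common subsequence is longer.

7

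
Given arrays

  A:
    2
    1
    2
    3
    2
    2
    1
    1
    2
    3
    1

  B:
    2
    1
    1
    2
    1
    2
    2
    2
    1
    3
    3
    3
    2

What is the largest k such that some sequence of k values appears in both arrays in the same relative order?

Let dp[i][j] be the LCS length of the first i values of A and the first j values of B. dp[i][j] = dp[i-1][j-1]+1 when the i-th and j-th values match, else max(dp[i-1][j], dp[i][j-1]).
    ·  2  1  1  2  1  2  2  2  1  3  3  3  2
 ·  0  0  0  0  0  0  0  0  0  0  0  0  0  0
 2  0  1  1  1  1  1  1  1  1  1  1  1  1  1
 1  0  1  2  2  2  2  2  2  2  2  2  2  2  2
 2  0  1  2  2  3  3  3  3  3  3  3  3  3  3
 3  0  1  2  2  3  3  3  3  3  3  4  4  4  4
 2  0  1  2  2  3  3  4  4  4  4  4  4  4  5
 2  0  1  2  2  3  3  4  5  5  5  5  5  5  5
 1  0  1  2  3  3  4  4  5  5  6  6  6  6  6
 1  0  1  2  3  3  4  4  5  5  6  6  6  6  6
 2  0  1  2  3  4  4  5  5  6  6  6  6  6  7
 3  0  1  2  3  4  4  5  5  6  6  7  7  7  7
 1  0  1  2  3  4  5  5  5  6  7  7  7  7  7
dp[11][13] = 7. One LCS (by backtracking along matches): 2, 1, 2, 2, 2, 1, 2.

7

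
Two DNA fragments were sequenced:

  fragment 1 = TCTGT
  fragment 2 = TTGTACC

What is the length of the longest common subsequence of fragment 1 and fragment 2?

Match T [1,1] → T [3,2] → G [4,3] → T [5,4] — 4 bases in the same relative order in both, and the DP table's final entry dp[5][7] is also 4, so no common subsequence is longer.

4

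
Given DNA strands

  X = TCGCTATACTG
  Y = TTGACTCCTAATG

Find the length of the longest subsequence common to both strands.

Pick T at X[1]=Y[6], C at X[2]=Y[7], C at X[4]=Y[8], T at X[5]=Y[9], A at X[6]=Y[10], A at X[8]=Y[11], T at X[10]=Y[12], G at X[11]=Y[13]; all 8 bases appear in both, in order. dp[11][13] = 8 confirms this is the maximum.

8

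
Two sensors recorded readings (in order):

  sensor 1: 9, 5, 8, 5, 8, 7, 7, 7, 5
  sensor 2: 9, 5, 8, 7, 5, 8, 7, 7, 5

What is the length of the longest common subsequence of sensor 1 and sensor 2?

8

Taking 9 (sensor 1 #1, sensor 2 #1), 5 (sensor 1 #2, sensor 2 #2), 8 (sensor 1 #3, sensor 2 #3), 5 (sensor 1 #4, sensor 2 #5), 8 (sensor 1 #5, sensor 2 #6), 7 (sensor 1 #7, sensor 2 #7), 7 (sensor 1 #8, sensor 2 #8), 5 (sensor 1 #9, sensor 2 #9) gives a common subsequence of length 8, and the DP table's final entry dp[9][9] is also 8, so no common subsequence is longer.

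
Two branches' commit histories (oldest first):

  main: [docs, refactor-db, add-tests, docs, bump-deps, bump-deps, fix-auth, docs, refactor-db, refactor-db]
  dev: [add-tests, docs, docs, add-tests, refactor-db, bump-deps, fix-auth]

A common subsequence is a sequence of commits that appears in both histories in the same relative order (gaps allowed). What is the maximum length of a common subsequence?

Pick docs (main #1, dev #3), refactor-db (main #2, dev #5), bump-deps (main #6, dev #6), fix-auth (main #7, dev #7); all 4 commits appear in both, in order. The LCS DP gives dp[10][7] = 4, so this is optimal.

4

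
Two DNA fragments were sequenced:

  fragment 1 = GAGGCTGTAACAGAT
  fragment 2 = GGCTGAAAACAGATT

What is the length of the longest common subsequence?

Pick G at fragment 1[3]=fragment 2[1], then G at fragment 1[4]=fragment 2[2], then C at fragment 1[5]=fragment 2[3], then T at fragment 1[6]=fragment 2[4], then G at fragment 1[7]=fragment 2[5], then A at fragment 1[9]=fragment 2[8], then A at fragment 1[10]=fragment 2[9], then C at fragment 1[11]=fragment 2[10], then A at fragment 1[12]=fragment 2[11], then G at fragment 1[13]=fragment 2[12], then A at fragment 1[14]=fragment 2[13], then T at fragment 1[15]=fragment 2[15]; all 12 bases appear in both, in order, and the DP table's final entry dp[15][15] is also 12, so no common subsequence is longer.

12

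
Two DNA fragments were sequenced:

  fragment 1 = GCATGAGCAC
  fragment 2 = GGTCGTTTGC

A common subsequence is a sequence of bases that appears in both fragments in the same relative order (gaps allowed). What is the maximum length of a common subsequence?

Match G (fragment 1 #1, fragment 2 #2) → C (fragment 1 #2, fragment 2 #4) → T (fragment 1 #4, fragment 2 #8) → G (fragment 1 #7, fragment 2 #9) → C (fragment 1 #10, fragment 2 #10) — 5 bases in the same relative order in both. Since dp[10][10] = 5, nothing longer is possible.

5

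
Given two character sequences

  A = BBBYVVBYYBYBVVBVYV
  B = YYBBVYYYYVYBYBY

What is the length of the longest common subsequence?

9

Pick B [1,3], then B [2,4], then Y [4,9], then V [6,10], then Y [9,11], then B [10,12], then Y [11,13], then B [15,14], then Y [17,15]; all 9 characters appear in both, in order. The LCS DP gives dp[18][15] = 9, so this is optimal.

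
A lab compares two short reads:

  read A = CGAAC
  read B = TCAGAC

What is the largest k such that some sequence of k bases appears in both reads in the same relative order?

Match C [1,2], G [2,4], A [4,5], C [5,6] — 4 bases in the same relative order in both. Since dp[5][6] = 4, nothing longer is possible.

4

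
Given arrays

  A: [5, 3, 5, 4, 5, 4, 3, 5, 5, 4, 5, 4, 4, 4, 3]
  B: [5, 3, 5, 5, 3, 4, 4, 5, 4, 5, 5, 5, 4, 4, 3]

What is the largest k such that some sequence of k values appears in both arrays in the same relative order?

12

Taking 5 (A #1, B #1), then 3 (A #2, B #2), then 5 (A #3, B #4), then 4 (A #4, B #7), then 5 (A #5, B #8), then 4 (A #6, B #9), then 5 (A #8, B #10), then 5 (A #9, B #11), then 5 (A #11, B #12), then 4 (A #13, B #13), then 4 (A #14, B #14), then 3 (A #15, B #15) gives a common subsequence of length 12. Since dp[15][15] = 12, nothing longer is possible.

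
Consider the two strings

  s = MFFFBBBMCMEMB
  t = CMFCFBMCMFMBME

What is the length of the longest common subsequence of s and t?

Match M (s #1, t #2), then F (s #2, t #3), then F (s #4, t #5), then B (s #7, t #6), then M (s #8, t #7), then C (s #9, t #8), then M (s #10, t #9), then M (s #12, t #11), then B (s #13, t #12) — 9 characters in the same relative order in both, and the DP table's final entry dp[13][14] is also 9, so no common subsequence is longer.

9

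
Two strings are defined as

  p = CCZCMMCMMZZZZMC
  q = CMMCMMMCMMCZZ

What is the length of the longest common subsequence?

9

Pick C [1,1] → C [2,4] → M [5,6] → M [6,7] → C [7,8] → M [8,9] → M [9,10] → Z [12,12] → Z [13,13]; all 9 characters appear in both, in order. The LCS DP gives dp[15][13] = 9, so this is optimal.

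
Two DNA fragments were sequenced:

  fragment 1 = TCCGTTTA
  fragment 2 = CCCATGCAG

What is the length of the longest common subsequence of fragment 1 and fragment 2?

Taking C [2,2], then C [3,3], then G [4,6], then A [8,8] gives a common subsequence of length 4, and the DP table's final entry dp[8][9] is also 4, so no common subsequence is longer.

4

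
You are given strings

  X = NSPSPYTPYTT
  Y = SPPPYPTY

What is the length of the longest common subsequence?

Pick S [2,1] → P [3,3] → P [5,4] → Y [6,5] → T [7,7] → Y [9,8]; all 6 characters appear in both, in order. The LCS DP gives dp[11][8] = 6, so this is optimal.

6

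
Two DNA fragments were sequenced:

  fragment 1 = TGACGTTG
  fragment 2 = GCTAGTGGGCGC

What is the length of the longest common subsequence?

One common subsequence of length 5: T at fragment 1[1]=fragment 2[3], A at fragment 1[3]=fragment 2[4], G at fragment 1[5]=fragment 2[5], T at fragment 1[6]=fragment 2[6], G at fragment 1[8]=fragment 2[11], and the DP table's final entry dp[8][12] is also 5, so no common subsequence is longer.

5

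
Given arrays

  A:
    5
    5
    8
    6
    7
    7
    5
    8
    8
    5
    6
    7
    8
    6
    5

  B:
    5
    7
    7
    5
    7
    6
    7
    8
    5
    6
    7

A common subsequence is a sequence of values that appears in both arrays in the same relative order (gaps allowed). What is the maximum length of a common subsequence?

Match 5 [1,1]; then 5 [2,4]; then 6 [4,6]; then 7 [6,7]; then 8 [9,8]; then 5 [10,9]; then 6 [11,10]; then 7 [12,11] — 8 values in the same relative order in both, and the DP table's final entry dp[15][11] is also 8, so no common subsequence is longer.

8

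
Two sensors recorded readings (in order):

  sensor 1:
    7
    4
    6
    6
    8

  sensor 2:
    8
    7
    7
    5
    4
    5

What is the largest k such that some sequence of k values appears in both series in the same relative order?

2

Let dp[i][j] be the LCS length of the first i values of sensor 1 and the first j values of sensor 2. dp[i][j] = dp[i-1][j-1]+1 when the i-th and j-th values match, else max(dp[i-1][j], dp[i][j-1]).
    ·  8  7  7  5  4  5
 ·  0  0  0  0  0  0  0
 7  0  0  1  1  1  1  1
 4  0  0  1  1  1  2  2
 6  0  0  1  1  1  2  2
 6  0  0  1  1  1  2  2
 8  0  1  1  1  1  2  2
dp[5][6] = 2. One LCS (by backtracking along matches): 7, 4.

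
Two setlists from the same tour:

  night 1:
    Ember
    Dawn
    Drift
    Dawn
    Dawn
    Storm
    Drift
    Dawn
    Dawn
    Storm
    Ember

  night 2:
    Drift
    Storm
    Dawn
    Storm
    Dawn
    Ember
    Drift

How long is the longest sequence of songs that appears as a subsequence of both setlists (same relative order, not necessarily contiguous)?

Taking Drift [3,1], Dawn [5,3], Storm [6,4], Dawn [9,5], Ember [11,6] gives a common subsequence of length 5, and the DP table's final entry dp[11][7] is also 5, so no common subsequence is longer.

5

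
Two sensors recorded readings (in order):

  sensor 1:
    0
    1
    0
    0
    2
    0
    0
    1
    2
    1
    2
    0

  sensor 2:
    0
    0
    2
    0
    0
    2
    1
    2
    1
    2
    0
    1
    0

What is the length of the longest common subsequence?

10

Pick 0 (sensor 1 #3, sensor 2 #1); then 0 (sensor 1 #4, sensor 2 #2); then 2 (sensor 1 #5, sensor 2 #3); then 0 (sensor 1 #6, sensor 2 #4); then 0 (sensor 1 #7, sensor 2 #5); then 1 (sensor 1 #8, sensor 2 #7); then 2 (sensor 1 #9, sensor 2 #8); then 1 (sensor 1 #10, sensor 2 #9); then 2 (sensor 1 #11, sensor 2 #10); then 0 (sensor 1 #12, sensor 2 #13); all 10 values appear in both, in order. dp[12][13] = 10 confirms this is the maximum.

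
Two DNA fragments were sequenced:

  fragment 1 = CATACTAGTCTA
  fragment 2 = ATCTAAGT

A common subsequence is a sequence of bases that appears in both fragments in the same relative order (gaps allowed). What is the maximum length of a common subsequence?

Pick A at fragment 1[2]=fragment 2[1], then T at fragment 1[3]=fragment 2[2], then C at fragment 1[5]=fragment 2[3], then T at fragment 1[6]=fragment 2[4], then A at fragment 1[7]=fragment 2[6], then G at fragment 1[8]=fragment 2[7], then T at fragment 1[11]=fragment 2[8]; all 7 bases appear in both, in order, and the DP table's final entry dp[12][8] is also 7, so no common subsequence is longer.

7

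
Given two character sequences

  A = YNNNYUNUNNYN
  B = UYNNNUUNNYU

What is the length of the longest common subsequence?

9

Pick Y (A #1, B #2); then N (A #2, B #3); then N (A #3, B #4); then N (A #4, B #5); then U (A #6, B #6); then U (A #8, B #7); then N (A #9, B #8); then N (A #10, B #9); then Y (A #11, B #10); all 9 characters appear in both, in order. dp[12][11] = 9 confirms this is the maximum.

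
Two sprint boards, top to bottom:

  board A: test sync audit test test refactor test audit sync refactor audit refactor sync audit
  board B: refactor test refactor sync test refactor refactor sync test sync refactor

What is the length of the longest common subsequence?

Pick test [1,2], then sync [2,4], then test [4,5], then refactor [6,7], then test [7,9], then sync [9,10], then refactor [12,11]; all 7 tasks appear in both, in order. Since dp[14][11] = 7, nothing longer is possible.

7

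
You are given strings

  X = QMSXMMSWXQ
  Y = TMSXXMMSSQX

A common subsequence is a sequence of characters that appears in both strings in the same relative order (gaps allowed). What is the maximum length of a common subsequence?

Pick M at X[2]=Y[2]; then S at X[3]=Y[3]; then X at X[4]=Y[5]; then M at X[5]=Y[6]; then M at X[6]=Y[7]; then S at X[7]=Y[9]; then X at X[9]=Y[11]; all 7 characters appear in both, in order. Since dp[10][11] = 7, nothing longer is possible.

7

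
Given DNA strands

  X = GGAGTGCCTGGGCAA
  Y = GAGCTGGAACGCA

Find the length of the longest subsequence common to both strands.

Match G [2,1]; then A [3,2]; then G [6,3]; then C [8,4]; then T [9,5]; then G [10,6]; then G [11,7]; then G [12,11]; then C [13,12]; then A [15,13] — 10 bases in the same relative order in both, and the DP table's final entry dp[15][13] is also 10, so no common subsequence is longer.

10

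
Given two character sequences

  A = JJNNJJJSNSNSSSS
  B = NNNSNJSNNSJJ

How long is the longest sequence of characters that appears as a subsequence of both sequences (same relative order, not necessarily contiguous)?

Match N at A[3]=B[3], N at A[4]=B[5], J at A[7]=B[6], S at A[8]=B[7], N at A[9]=B[8], N at A[11]=B[9], S at A[12]=B[10] — 7 characters in the same relative order in both. The LCS DP gives dp[15][12] = 7, so this is optimal.

7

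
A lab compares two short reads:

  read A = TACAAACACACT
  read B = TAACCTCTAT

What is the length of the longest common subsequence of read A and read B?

7

Let dp[i][j] be the LCS length of the first i bases of read A and the first j bases of read B. dp[i][j] = dp[i-1][j-1]+1 when the i-th and j-th bases match, else max(dp[i-1][j], dp[i][j-1]).
    ·  T  A  A  C  C  T  C  T  A  T
 ·  0  0  0  0  0  0  0  0  0  0  0
 T  0  1  1  1  1  1  1  1  1  1  1
 A  0  1  2  2  2  2  2  2  2  2  2
 C  0  1  2  2  3  3  3  3  3  3  3
 A  0  1  2  3  3  3  3  3  3  4  4
 A  0  1  2  3  3  3  3  3  3  4  4
 A  0  1  2  3  3  3  3  3  3  4  4
 C  0  1  2  3  4  4  4  4  4  4  4
 A  0  1  2  3  4  4  4  4  4  5  5
 C  0  1  2  3  4  5  5  5  5  5  5
 A  0  1  2  3  4  5  5  5  5  6  6
 C  0  1  2  3  4  5  5  6  6  6  6
 T  0  1  2  3  4  5  6  6  7  7  7
dp[12][10] = 7. One LCS (by backtracking along matches): TACCCAT.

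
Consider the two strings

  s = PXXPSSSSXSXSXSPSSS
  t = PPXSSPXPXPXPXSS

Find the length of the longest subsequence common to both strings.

10

Taking P [1,2], X [3,3], S [5,4], S [6,5], X [9,7], X [11,9], X [13,11], P [15,12], S [17,14], S [18,15] gives a common subsequence of length 10. The LCS DP gives dp[18][15] = 10, so this is optimal.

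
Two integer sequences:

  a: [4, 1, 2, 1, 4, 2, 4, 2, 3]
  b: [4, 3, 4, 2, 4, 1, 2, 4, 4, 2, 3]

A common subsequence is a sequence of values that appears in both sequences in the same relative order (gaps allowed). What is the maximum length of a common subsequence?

One common subsequence of length 7: 4 at a[1]=b[5], then 1 at a[2]=b[6], then 2 at a[3]=b[7], then 4 at a[5]=b[8], then 4 at a[7]=b[9], then 2 at a[8]=b[10], then 3 at a[9]=b[11]. Since dp[9][11] = 7, nothing longer is possible.

7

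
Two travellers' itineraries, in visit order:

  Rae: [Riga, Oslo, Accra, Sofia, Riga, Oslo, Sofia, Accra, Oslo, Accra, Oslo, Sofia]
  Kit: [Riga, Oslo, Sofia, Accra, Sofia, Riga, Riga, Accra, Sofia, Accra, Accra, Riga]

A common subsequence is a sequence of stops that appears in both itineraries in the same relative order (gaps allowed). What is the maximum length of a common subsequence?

One common subsequence of length 8: Riga [1,1], Oslo [2,2], Accra [3,4], Sofia [4,5], Riga [5,7], Sofia [7,9], Accra [8,10], Accra [10,11]. The LCS DP gives dp[12][12] = 8, so this is optimal.

8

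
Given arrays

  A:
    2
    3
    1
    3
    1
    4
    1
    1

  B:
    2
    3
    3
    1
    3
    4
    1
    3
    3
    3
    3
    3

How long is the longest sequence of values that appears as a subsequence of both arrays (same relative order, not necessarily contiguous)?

Let dp[i][j] be the LCS length of the first i values of A and the first j values of B. dp[i][j] = dp[i-1][j-1]+1 when the i-th and j-th values match, else max(dp[i-1][j], dp[i][j-1]).
    ·  2  3  3  1  3  4  1  3  3  3  3  3
 ·  0  0  0  0  0  0  0  0  0  0  0  0  0
 2  0  1  1  1  1  1  1  1  1  1  1  1  1
 3  0  1  2  2  2  2  2  2  2  2  2  2  2
 1  0  1  2  2  3  3  3  3  3  3  3  3  3
 3  0  1  2  3  3  4  4  4  4  4  4  4  4
 1  0  1  2  3  4  4  4  5  5  5  5  5  5
 4  0  1  2  3  4  4  5  5  5  5  5  5  5
 1  0  1  2  3  4  4  5  6  6  6  6  6  6
 1  0  1  2  3  4  4  5  6  6  6  6  6  6
dp[8][12] = 6. One LCS (by backtracking along matches): 2, 3, 1, 3, 4, 1.

6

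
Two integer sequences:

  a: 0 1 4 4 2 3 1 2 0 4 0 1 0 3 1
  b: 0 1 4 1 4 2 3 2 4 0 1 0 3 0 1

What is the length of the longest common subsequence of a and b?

Match 0 [1,1] → 1 [2,2] → 4 [3,3] → 4 [4,5] → 2 [5,6] → 3 [6,7] → 2 [8,8] → 4 [10,9] → 0 [11,10] → 1 [12,11] → 0 [13,12] → 3 [14,13] → 1 [15,15] — 13 values in the same relative order in both, and the DP table's final entry dp[15][15] is also 13, so no common subsequence is longer.

13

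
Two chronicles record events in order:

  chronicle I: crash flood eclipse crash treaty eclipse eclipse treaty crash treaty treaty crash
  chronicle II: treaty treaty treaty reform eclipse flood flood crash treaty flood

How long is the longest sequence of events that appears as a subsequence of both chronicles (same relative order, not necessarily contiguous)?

4

Match treaty [5,3]; then eclipse [6,5]; then crash [9,8]; then treaty [10,9] — 4 events in the same relative order in both, and the DP table's final entry dp[12][10] is also 4, so no common subsequence is longer.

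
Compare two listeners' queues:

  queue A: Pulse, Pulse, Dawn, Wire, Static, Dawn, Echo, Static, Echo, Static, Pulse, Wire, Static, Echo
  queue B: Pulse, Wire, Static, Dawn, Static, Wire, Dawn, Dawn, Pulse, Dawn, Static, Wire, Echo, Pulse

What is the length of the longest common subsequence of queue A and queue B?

Match Pulse [2,1] → Wire [4,2] → Static [5,3] → Dawn [6,4] → Static [8,5] → Static [10,11] → Wire [12,12] → Echo [14,13] — 8 songs in the same relative order in both. The LCS DP gives dp[14][14] = 8, so this is optimal.

8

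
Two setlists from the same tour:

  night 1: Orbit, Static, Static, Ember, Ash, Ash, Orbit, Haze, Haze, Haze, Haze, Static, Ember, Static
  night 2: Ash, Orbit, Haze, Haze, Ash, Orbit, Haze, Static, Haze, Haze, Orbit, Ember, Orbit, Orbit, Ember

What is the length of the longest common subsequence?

7

Pick Orbit (night 1 #1, night 2 #2); then Ash (night 1 #6, night 2 #5); then Orbit (night 1 #7, night 2 #6); then Haze (night 1 #8, night 2 #7); then Haze (night 1 #9, night 2 #9); then Haze (night 1 #10, night 2 #10); then Ember (night 1 #13, night 2 #15); all 7 songs appear in both, in order. The LCS DP gives dp[14][15] = 7, so this is optimal.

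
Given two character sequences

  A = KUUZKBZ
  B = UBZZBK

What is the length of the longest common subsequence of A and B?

Let dp[i][j] be the LCS length of the first i characters of A and the first j characters of B. dp[i][j] = dp[i-1][j-1]+1 when the i-th and j-th characters match, else max(dp[i-1][j], dp[i][j-1]).
    ·  U  B  Z  Z  B  K
 ·  0  0  0  0  0  0  0
 K  0  0  0  0  0  0  1
 U  0  1  1  1  1  1  1
 U  0  1  1  1  1  1  1
 Z  0  1  1  2  2  2  2
 K  0  1  1  2  2  2  3
 B  0  1  2  2  2  3  3
 Z  0  1  2  3  3  3  3
dp[7][6] = 3. One LCS (by backtracking along matches): UZK.

3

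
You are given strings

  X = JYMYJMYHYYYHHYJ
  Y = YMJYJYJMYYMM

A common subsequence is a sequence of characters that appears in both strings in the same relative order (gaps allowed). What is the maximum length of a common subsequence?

Taking J at X[1]=Y[3], then Y at X[2]=Y[4], then Y at X[4]=Y[6], then J at X[5]=Y[7], then M at X[6]=Y[8], then Y at X[7]=Y[9], then Y at X[9]=Y[10] gives a common subsequence of length 7. dp[15][12] = 7 confirms this is the maximum.

7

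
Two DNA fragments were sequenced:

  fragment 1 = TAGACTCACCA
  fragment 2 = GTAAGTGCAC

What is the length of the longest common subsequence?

7

Let dp[i][j] be the LCS length of the first i bases of fragment 1 and the first j bases of fragment 2. dp[i][j] = dp[i-1][j-1]+1 when the i-th and j-th bases match, else max(dp[i-1][j], dp[i][j-1]).
    ·  G  T  A  A  G  T  G  C  A  C
 ·  0  0  0  0  0  0  0  0  0  0  0
 T  0  0  1  1  1  1  1  1  1  1  1
 A  0  0  1  2  2  2  2  2  2  2  2
 G  0  1  1  2  2  3  3  3  3  3  3
 A  0  1  1  2  3  3  3  3  3  4  4
 C  0  1  1  2  3  3  3  3  4  4  5
 T  0  1  2  2  3  3  4  4  4  4  5
 C  0  1  2  2  3  3  4  4  5  5  5
 A  0  1  2  3  3  3  4  4  5  6  6
 C  0  1  2  3  3  3  4  4  5  6  7
 C  0  1  2  3  3  3  4  4  5  6  7
 A  0  1  2  3  4  4  4  4  5  6  7
dp[11][10] = 7. One LCS (by backtracking along matches): TAGTCAC.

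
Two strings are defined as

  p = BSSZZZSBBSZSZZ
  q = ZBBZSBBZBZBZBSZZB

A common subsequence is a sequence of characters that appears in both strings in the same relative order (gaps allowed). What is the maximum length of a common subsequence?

Match B [1,3] → S [2,5] → Z [4,8] → Z [5,10] → Z [6,12] → B [9,13] → S [10,14] → Z [11,15] → Z [13,16] — 9 characters in the same relative order in both, and the DP table's final entry dp[14][17] is also 9, so no common subsequence is longer.

9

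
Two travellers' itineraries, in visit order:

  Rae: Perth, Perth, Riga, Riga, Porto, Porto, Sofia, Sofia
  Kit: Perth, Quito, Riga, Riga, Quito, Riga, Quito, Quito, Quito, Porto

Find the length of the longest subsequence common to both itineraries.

4

Taking Perth (Rae #1, Kit #1); then Riga (Rae #3, Kit #4); then Riga (Rae #4, Kit #6); then Porto (Rae #6, Kit #10) gives a common subsequence of length 4. dp[8][10] = 4 confirms this is the maximum.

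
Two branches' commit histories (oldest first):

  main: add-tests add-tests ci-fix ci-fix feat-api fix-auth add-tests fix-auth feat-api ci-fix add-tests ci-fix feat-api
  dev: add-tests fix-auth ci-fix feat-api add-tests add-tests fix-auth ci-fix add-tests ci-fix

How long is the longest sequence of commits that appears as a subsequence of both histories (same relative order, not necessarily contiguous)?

Taking add-tests at main[1]=dev[1], ci-fix at main[4]=dev[3], feat-api at main[5]=dev[4], add-tests at main[7]=dev[6], fix-auth at main[8]=dev[7], ci-fix at main[10]=dev[8], add-tests at main[11]=dev[9], ci-fix at main[12]=dev[10] gives a common subsequence of length 8. dp[13][10] = 8 confirms this is the maximum.

8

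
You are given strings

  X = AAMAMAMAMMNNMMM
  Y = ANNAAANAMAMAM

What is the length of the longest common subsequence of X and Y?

8

One common subsequence of length 8: A at X[1]=Y[5], then A at X[2]=Y[6], then A at X[4]=Y[8], then M at X[5]=Y[9], then A at X[6]=Y[10], then M at X[7]=Y[11], then A at X[8]=Y[12], then M at X[15]=Y[13]. dp[15][13] = 8 confirms this is the maximum.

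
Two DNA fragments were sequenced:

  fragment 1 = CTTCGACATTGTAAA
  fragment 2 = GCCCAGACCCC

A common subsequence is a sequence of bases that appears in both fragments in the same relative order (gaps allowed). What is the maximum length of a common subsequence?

6

One common subsequence of length 6: C (fragment 1 #1, fragment 2 #2) → C (fragment 1 #4, fragment 2 #3) → C (fragment 1 #7, fragment 2 #4) → A (fragment 1 #8, fragment 2 #5) → G (fragment 1 #11, fragment 2 #6) → A (fragment 1 #13, fragment 2 #7). Since dp[15][11] = 6, nothing longer is possible.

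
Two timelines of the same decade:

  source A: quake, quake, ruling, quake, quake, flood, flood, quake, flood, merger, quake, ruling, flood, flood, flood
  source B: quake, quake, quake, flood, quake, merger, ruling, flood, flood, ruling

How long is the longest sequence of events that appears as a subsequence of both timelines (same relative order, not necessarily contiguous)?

9

Taking quake [2,1] → quake [4,2] → quake [5,3] → flood [7,4] → quake [8,5] → merger [10,6] → ruling [12,7] → flood [13,8] → flood [14,9] gives a common subsequence of length 9. The LCS DP gives dp[15][10] = 9, so this is optimal.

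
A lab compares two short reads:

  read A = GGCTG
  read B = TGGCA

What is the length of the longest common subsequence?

Let dp[i][j] be the LCS length of the first i bases of read A and the first j bases of read B. dp[i][j] = dp[i-1][j-1]+1 when the i-th and j-th bases match, else max(dp[i-1][j], dp[i][j-1]).
    ·  T  G  G  C  A
 ·  0  0  0  0  0  0
 G  0  0  1  1  1  1
 G  0  0  1  2  2  2
 C  0  0  1  2  3  3
 T  0  1  1  2  3  3
 G  0  1  2  2  3  3
dp[5][5] = 3. One LCS (by backtracking along matches): GGC.

3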